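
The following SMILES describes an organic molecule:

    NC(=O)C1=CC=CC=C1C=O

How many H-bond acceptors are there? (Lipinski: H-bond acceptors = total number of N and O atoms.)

3

N atoms: 1; O atoms: 2.
Lipinski HBA = 1 + 2 = 3.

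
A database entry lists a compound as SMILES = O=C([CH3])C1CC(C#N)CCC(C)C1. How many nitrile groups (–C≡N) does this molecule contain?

1

The nitrile motif appears at heavy-atom position 7 in the SMILES.
Other groups present: 1 ketone.
Nitrile count: 1.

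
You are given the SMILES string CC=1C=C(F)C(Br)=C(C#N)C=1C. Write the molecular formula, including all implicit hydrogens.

C9H7BrFN

Walk through each heavy atom and fill implicit hydrogens from standard valence (C 4, N 3, O 2, S 2, halogen 1):
  atom 1: C, bond orders sum to 1 (valence 4) → 3 H
  atom 2: C, bond orders sum to 4 (valence 4) → 0 H
  atom 3: C, bond orders sum to 3 (valence 4) → 1 H
  atom 4: C, bond orders sum to 4 (valence 4) → 0 H
  atom 5: F (halogen, monovalent) → 0 H
  atom 6: C, bond orders sum to 4 (valence 4) → 0 H
  atom 7: Br (halogen, monovalent) → 0 H
  atom 8: C, bond orders sum to 4 (valence 4) → 0 H
  atom 9: C, bond orders sum to 4 (valence 4) → 0 H
  atom 10: N, bond orders sum to 3 (valence 3) → 0 H
  atom 11: C, bond orders sum to 4 (valence 4) → 0 H
  atom 12: C, bond orders sum to 1 (valence 4) → 3 H
Totals → C:9, H:7, Br:1, F:1, N:1.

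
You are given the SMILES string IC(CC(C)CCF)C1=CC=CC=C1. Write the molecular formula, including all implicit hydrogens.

Walk through each heavy atom and fill implicit hydrogens from standard valence (C 4, N 3, O 2, S 2, halogen 1):
  atom 1: I (halogen, monovalent) → 0 H
  atom 2: C, bond orders sum to 3 (valence 4) → 1 H
  atom 3: C, bond orders sum to 2 (valence 4) → 2 H
  atom 4: C, bond orders sum to 3 (valence 4) → 1 H
  atom 5: C, bond orders sum to 1 (valence 4) → 3 H
  atom 6: C, bond orders sum to 2 (valence 4) → 2 H
  atom 7: C, bond orders sum to 2 (valence 4) → 2 H
  atom 8: F (halogen, monovalent) → 0 H
  atom 9: C, bond orders sum to 4 (valence 4) → 0 H
  atom 10: C, bond orders sum to 3 (valence 4) → 1 H
  atom 11: C, bond orders sum to 3 (valence 4) → 1 H
  atom 12: C, bond orders sum to 3 (valence 4) → 1 H
  atom 13: C, bond orders sum to 3 (valence 4) → 1 H
  atom 14: C, bond orders sum to 3 (valence 4) → 1 H
Totals → C:12, H:16, F:1, I:1.
In Hill order: C12H16FI.

C12H16FI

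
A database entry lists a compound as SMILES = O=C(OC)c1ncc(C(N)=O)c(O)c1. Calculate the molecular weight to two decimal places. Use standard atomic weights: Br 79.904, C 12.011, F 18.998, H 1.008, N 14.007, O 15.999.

First, the molecular formula is C8H8N2O4 (counting implicit H from valence).
  C: 8 × 12.011 = 96.088
  H: 8 × 1.008 = 8.064
  N: 2 × 14.007 = 28.014
  O: 4 × 15.999 = 63.996
Sum: 8×12.011 + 8×1.008 + 2×14.007 + 4×15.999 = 196.162 → 196.16 g/mol.

196.16 g/mol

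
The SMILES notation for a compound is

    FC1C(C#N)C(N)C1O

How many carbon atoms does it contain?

Count every carbon token in the SMILES (each C, including those in ring-closure positions and inside branches).
Carbon count: 5.

5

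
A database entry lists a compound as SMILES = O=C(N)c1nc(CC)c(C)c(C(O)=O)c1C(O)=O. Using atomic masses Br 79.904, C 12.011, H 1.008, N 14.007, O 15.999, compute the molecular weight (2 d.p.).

252.23 g/mol

First, the molecular formula is C11H12N2O5 (counting implicit H from valence).
  C: 11 × 12.011 = 132.121
  H: 12 × 1.008 = 12.096
  N: 2 × 14.007 = 28.014
  O: 5 × 15.999 = 79.995
Sum: 11×12.011 + 12×1.008 + 2×14.007 + 5×15.999 = 252.226 → 252.23 g/mol.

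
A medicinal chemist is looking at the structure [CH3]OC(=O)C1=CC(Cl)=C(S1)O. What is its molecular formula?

Walk through each heavy atom and fill implicit hydrogens from standard valence (C 4, N 3, O 2, S 2, halogen 1):
  atom 1: C with explicit H count 3
  atom 2: O, bond orders sum to 2 (valence 2) → 0 H
  atom 3: C, bond orders sum to 4 (valence 4) → 0 H
  atom 4: O, bond orders sum to 2 (valence 2) → 0 H
  atom 5: C, bond orders sum to 4 (valence 4) → 0 H
  atom 6: C, bond orders sum to 3 (valence 4) → 1 H
  atom 7: C, bond orders sum to 4 (valence 4) → 0 H
  atom 8: Cl (halogen, monovalent) → 0 H
  atom 9: C, bond orders sum to 4 (valence 4) → 0 H
  atom 10: S, bond orders sum to 2 (valence 2) → 0 H
  atom 11: O, bond orders sum to 1 (valence 2) → 1 H
Totals → C:6, H:5, Cl:1, O:3, S:1.
In Hill order: C6H5ClO3S.

C6H5ClO3S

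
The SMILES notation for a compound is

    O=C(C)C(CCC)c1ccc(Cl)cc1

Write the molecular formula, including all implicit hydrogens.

Walk through each heavy atom and fill implicit hydrogens from standard valence (C 4, N 3, O 2, S 2, halogen 1); for lowercase aromatic atoms, an aromatic c carries 1 H when it has two neighbours and 0 H with three, and aromatic n carries 0 H:
  atom 1: O, bond orders sum to 2 (valence 2) → 0 H
  atom 2: C, bond orders sum to 4 (valence 4) → 0 H
  atom 3: C, bond orders sum to 1 (valence 4) → 3 H
  atom 4: C, bond orders sum to 3 (valence 4) → 1 H
  atom 5: C, bond orders sum to 2 (valence 4) → 2 H
  atom 6: C, bond orders sum to 2 (valence 4) → 2 H
  atom 7: C, bond orders sum to 1 (valence 4) → 3 H
  atom 8: aromatic c, 3 neighbours → 0 H
  atom 9: aromatic c, 2 neighbours → 1 H
  atom 10: aromatic c, 2 neighbours → 1 H
  atom 11: aromatic c, 3 neighbours → 0 H
  atom 12: Cl (halogen, monovalent) → 0 H
  atom 13: aromatic c, 2 neighbours → 1 H
  atom 14: aromatic c, 2 neighbours → 1 H
Totals → C:12, H:15, Cl:1, O:1.

C12H15ClO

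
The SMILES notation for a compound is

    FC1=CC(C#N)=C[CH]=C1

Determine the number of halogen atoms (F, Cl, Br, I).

1

Halogen atoms appear at heavy-atom position 1 (1×F).
Other groups present: 1 nitrile.
Halogen count: 1.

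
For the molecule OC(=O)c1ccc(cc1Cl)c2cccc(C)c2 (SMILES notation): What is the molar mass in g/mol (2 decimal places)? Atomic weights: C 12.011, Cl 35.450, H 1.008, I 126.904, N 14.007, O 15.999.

First, the molecular formula is C14H11ClO2 (counting implicit H from valence).
  C: 14 × 12.011 = 168.154
  Cl: 1 × 35.450 = 35.450
  H: 11 × 1.008 = 11.088
  O: 2 × 15.999 = 31.998
Sum: 14×12.011 + 1×35.450 + 11×1.008 + 2×15.999 = 246.690 → 246.69 g/mol.

246.69 g/mol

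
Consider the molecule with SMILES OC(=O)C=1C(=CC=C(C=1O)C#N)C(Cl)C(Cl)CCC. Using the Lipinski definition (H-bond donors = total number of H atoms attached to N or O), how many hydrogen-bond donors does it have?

Donors: find every N or O and count the H atoms it carries.
  atom 1 (O): bond orders sum to 1 → 1 H
  atom 3 (O): bond orders sum to 2 → 0 H
  atom 10 (O): bond orders sum to 1 → 1 H
  atom 12 (N): bond orders sum to 3 → 0 H
Lipinski HBD = 2.

2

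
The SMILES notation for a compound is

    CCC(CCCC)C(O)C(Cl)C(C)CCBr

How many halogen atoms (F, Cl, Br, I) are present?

Halogen atoms appear at heavy-atom positions 11, 16 (1×Br, 1×Cl).
Other groups present: 1 hydroxyl.
Halogen count: 2.

2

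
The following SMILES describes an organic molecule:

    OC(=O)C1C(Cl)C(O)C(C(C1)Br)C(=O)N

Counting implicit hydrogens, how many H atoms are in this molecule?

Walk through each heavy atom and fill implicit hydrogens from standard valence (C 4, N 3, O 2, S 2, halogen 1):
  atom 1: O, bond orders sum to 1 (valence 2) → 1 H
  atom 2: C, bond orders sum to 4 (valence 4) → 0 H
  atom 3: O, bond orders sum to 2 (valence 2) → 0 H
  atom 4: C, bond orders sum to 3 (valence 4) → 1 H
  atom 5: C, bond orders sum to 3 (valence 4) → 1 H
  atom 6: Cl (halogen, monovalent) → 0 H
  atom 7: C, bond orders sum to 3 (valence 4) → 1 H
  atom 8: O, bond orders sum to 1 (valence 2) → 1 H
  atom 9: C, bond orders sum to 3 (valence 4) → 1 H
  atom 10: C, bond orders sum to 3 (valence 4) → 1 H
  atom 11: C, bond orders sum to 2 (valence 4) → 2 H
  atom 12: Br (halogen, monovalent) → 0 H
  atom 13: C, bond orders sum to 4 (valence 4) → 0 H
  atom 14: O, bond orders sum to 2 (valence 2) → 0 H
  atom 15: N, bond orders sum to 1 (valence 3) → 2 H
Total hydrogens: 11.

11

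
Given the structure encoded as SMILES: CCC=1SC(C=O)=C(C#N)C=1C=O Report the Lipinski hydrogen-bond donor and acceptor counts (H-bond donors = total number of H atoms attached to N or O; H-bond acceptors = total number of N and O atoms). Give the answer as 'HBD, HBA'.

Donors: find every N or O and count the H atoms it carries.
  atom 7 (O): bond orders sum to 2 → 0 H
  atom 10 (N): bond orders sum to 3 → 0 H
  atom 13 (O): bond orders sum to 2 → 0 H
Lipinski HBD = 0.
Acceptors: N atoms = 1, O atoms = 2 → HBA = 3.

0, 3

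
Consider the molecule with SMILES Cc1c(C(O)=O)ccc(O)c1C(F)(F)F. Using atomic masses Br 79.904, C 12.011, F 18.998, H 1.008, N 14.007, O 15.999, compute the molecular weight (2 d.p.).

220.15 g/mol

First, the molecular formula is C9H7F3O3 (counting implicit H from valence).
  C: 9 × 12.011 = 108.099
  F: 3 × 18.998 = 56.994
  H: 7 × 1.008 = 7.056
  O: 3 × 15.999 = 47.997
Sum: 9×12.011 + 3×18.998 + 7×1.008 + 3×15.999 = 220.146 → 220.15 g/mol.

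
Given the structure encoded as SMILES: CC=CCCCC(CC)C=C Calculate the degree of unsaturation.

Molecular formula: C11H20.
DoU = (2C + 2 + N − H − X) / 2, where X is the halogen count and O/S are ignored.
    = (2·11 + 2 + 0 − 20 − 0) / 2 = 4 / 2 = 2.

2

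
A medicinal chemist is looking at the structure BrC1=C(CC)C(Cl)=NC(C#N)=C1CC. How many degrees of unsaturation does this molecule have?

Degree of unsaturation = (number of rings) + (number of π bonds).
Ring closures in the SMILES: 1.
π bonds: 3 double bonds (each 1 DoU), 1 triple bond (each 2 DoU) → 5 DoU from unsaturation.
Total DoU = 1 + 5 = 6.

6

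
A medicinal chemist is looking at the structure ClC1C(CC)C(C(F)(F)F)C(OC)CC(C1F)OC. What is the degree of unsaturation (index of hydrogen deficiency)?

1

Molecular formula: C12H19ClF4O2.
DoU = (2C + 2 + N − H − X) / 2, where X is the halogen count and O/S are ignored.
    = (2·12 + 2 + 0 − 19 − 5) / 2 = 2 / 2 = 1.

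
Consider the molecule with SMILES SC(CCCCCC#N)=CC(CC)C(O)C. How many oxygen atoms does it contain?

1

Scan the SMILES for O atoms (remember two-letter symbols like Cl and Br are single atoms).
Oxygen count: 1.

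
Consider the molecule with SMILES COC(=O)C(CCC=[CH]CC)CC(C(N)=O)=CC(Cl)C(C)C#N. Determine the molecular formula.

Walk through each heavy atom and fill implicit hydrogens from standard valence (C 4, N 3, O 2, S 2, halogen 1):
  atom 1: C, bond orders sum to 1 (valence 4) → 3 H
  atom 2: O, bond orders sum to 2 (valence 2) → 0 H
  atom 3: C, bond orders sum to 4 (valence 4) → 0 H
  atom 4: O, bond orders sum to 2 (valence 2) → 0 H
  atom 5: C, bond orders sum to 3 (valence 4) → 1 H
  atom 6: C, bond orders sum to 2 (valence 4) → 2 H
  atom 7: C, bond orders sum to 2 (valence 4) → 2 H
  atom 8: C, bond orders sum to 3 (valence 4) → 1 H
  atom 9: C with explicit H count 1
  atom 10: C, bond orders sum to 2 (valence 4) → 2 H
  atom 11: C, bond orders sum to 1 (valence 4) → 3 H
  atom 12: C, bond orders sum to 2 (valence 4) → 2 H
  atom 13: C, bond orders sum to 4 (valence 4) → 0 H
  atom 14: C, bond orders sum to 4 (valence 4) → 0 H
  atom 15: N, bond orders sum to 1 (valence 3) → 2 H
  atom 16: O, bond orders sum to 2 (valence 2) → 0 H
  atom 17: C, bond orders sum to 3 (valence 4) → 1 H
  atom 18: C, bond orders sum to 3 (valence 4) → 1 H
  atom 19: Cl (halogen, monovalent) → 0 H
  atom 20: C, bond orders sum to 3 (valence 4) → 1 H
  atom 21: C, bond orders sum to 1 (valence 4) → 3 H
  atom 22: C, bond orders sum to 4 (valence 4) → 0 H
  atom 23: N, bond orders sum to 3 (valence 3) → 0 H
Totals → C:17, H:25, Cl:1, N:2, O:3.

C17H25ClN2O3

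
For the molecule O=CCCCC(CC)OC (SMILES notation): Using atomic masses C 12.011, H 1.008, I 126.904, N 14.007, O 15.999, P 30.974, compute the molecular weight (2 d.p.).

First, the molecular formula is C8H16O2 (counting implicit H from valence).
  C: 8 × 12.011 = 96.088
  H: 16 × 1.008 = 16.128
  O: 2 × 15.999 = 31.998
Sum: 8×12.011 + 16×1.008 + 2×15.999 = 144.214 → 144.21 g/mol.

144.21 g/mol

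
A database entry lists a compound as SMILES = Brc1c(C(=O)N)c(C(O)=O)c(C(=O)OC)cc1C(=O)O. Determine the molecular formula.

C11H8BrNO7

Walk through each heavy atom and fill implicit hydrogens from standard valence (C 4, N 3, O 2, S 2, halogen 1); for lowercase aromatic atoms, an aromatic c carries 1 H when it has two neighbours and 0 H with three, and aromatic n carries 0 H:
  atom 1: Br (halogen, monovalent) → 0 H
  atom 2: aromatic c, 3 neighbours → 0 H
  atom 3: aromatic c, 3 neighbours → 0 H
  atom 4: C, bond orders sum to 4 (valence 4) → 0 H
  atom 5: O, bond orders sum to 2 (valence 2) → 0 H
  atom 6: N, bond orders sum to 1 (valence 3) → 2 H
  atom 7: aromatic c, 3 neighbours → 0 H
  atom 8: C, bond orders sum to 4 (valence 4) → 0 H
  atom 9: O, bond orders sum to 1 (valence 2) → 1 H
  atom 10: O, bond orders sum to 2 (valence 2) → 0 H
  atom 11: aromatic c, 3 neighbours → 0 H
  atom 12: C, bond orders sum to 4 (valence 4) → 0 H
  atom 13: O, bond orders sum to 2 (valence 2) → 0 H
  atom 14: O, bond orders sum to 2 (valence 2) → 0 H
  atom 15: C, bond orders sum to 1 (valence 4) → 3 H
  atom 16: aromatic c, 2 neighbours → 1 H
  atom 17: aromatic c, 3 neighbours → 0 H
  atom 18: C, bond orders sum to 4 (valence 4) → 0 H
  atom 19: O, bond orders sum to 2 (valence 2) → 0 H
  atom 20: O, bond orders sum to 1 (valence 2) → 1 H
Totals → C:11, H:8, Br:1, N:1, O:7.
In Hill order: C11H8BrNO7.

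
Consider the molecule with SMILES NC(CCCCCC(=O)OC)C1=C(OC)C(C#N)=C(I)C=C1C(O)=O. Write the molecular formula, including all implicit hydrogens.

Walk through each heavy atom and fill implicit hydrogens from standard valence (C 4, N 3, O 2, S 2, halogen 1):
  atom 1: N, bond orders sum to 1 (valence 3) → 2 H
  atom 2: C, bond orders sum to 3 (valence 4) → 1 H
  atom 3: C, bond orders sum to 2 (valence 4) → 2 H
  atom 4: C, bond orders sum to 2 (valence 4) → 2 H
  atom 5: C, bond orders sum to 2 (valence 4) → 2 H
  atom 6: C, bond orders sum to 2 (valence 4) → 2 H
  atom 7: C, bond orders sum to 2 (valence 4) → 2 H
  atom 8: C, bond orders sum to 4 (valence 4) → 0 H
  atom 9: O, bond orders sum to 2 (valence 2) → 0 H
  atom 10: O, bond orders sum to 2 (valence 2) → 0 H
  atom 11: C, bond orders sum to 1 (valence 4) → 3 H
  atom 12: C, bond orders sum to 4 (valence 4) → 0 H
  atom 13: C, bond orders sum to 4 (valence 4) → 0 H
  atom 14: O, bond orders sum to 2 (valence 2) → 0 H
  atom 15: C, bond orders sum to 1 (valence 4) → 3 H
  atom 16: C, bond orders sum to 4 (valence 4) → 0 H
  atom 17: C, bond orders sum to 4 (valence 4) → 0 H
  atom 18: N, bond orders sum to 3 (valence 3) → 0 H
  atom 19: C, bond orders sum to 4 (valence 4) → 0 H
  atom 20: I (halogen, monovalent) → 0 H
  atom 21: C, bond orders sum to 3 (valence 4) → 1 H
  atom 22: C, bond orders sum to 4 (valence 4) → 0 H
  atom 23: C, bond orders sum to 4 (valence 4) → 0 H
  atom 24: O, bond orders sum to 1 (valence 2) → 1 H
  atom 25: O, bond orders sum to 2 (valence 2) → 0 H
Totals → C:17, H:21, I:1, N:2, O:5.
In Hill order: C17H21IN2O5.

C17H21IN2O5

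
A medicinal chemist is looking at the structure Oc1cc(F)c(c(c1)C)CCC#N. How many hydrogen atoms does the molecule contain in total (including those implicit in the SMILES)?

Walk through each heavy atom and fill implicit hydrogens from standard valence (C 4, N 3, O 2, S 2, halogen 1); for lowercase aromatic atoms, an aromatic c carries 1 H when it has two neighbours and 0 H with three, and aromatic n carries 0 H:
  atom 1: O, bond orders sum to 1 (valence 2) → 1 H
  atom 2: aromatic c, 3 neighbours → 0 H
  atom 3: aromatic c, 2 neighbours → 1 H
  atom 4: aromatic c, 3 neighbours → 0 H
  atom 5: F (halogen, monovalent) → 0 H
  atom 6: aromatic c, 3 neighbours → 0 H
  atom 7: aromatic c, 3 neighbours → 0 H
  atom 8: aromatic c, 2 neighbours → 1 H
  atom 9: C, bond orders sum to 1 (valence 4) → 3 H
  atom 10: C, bond orders sum to 2 (valence 4) → 2 H
  atom 11: C, bond orders sum to 2 (valence 4) → 2 H
  atom 12: C, bond orders sum to 4 (valence 4) → 0 H
  atom 13: N, bond orders sum to 3 (valence 3) → 0 H
Total hydrogens: 10.

10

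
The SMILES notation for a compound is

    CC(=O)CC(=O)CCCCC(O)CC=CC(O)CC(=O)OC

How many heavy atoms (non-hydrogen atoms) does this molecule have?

Every atom symbol written in the SMILES (organic subset) is one heavy atom; implicit H are not written.
Heavy atoms by element → C:16, O:6.
Total: 22.

22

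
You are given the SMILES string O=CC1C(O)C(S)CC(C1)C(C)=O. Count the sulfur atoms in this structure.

1

Scan the SMILES for S atoms (remember two-letter symbols like Cl and Br are single atoms).
Sulfur count: 1.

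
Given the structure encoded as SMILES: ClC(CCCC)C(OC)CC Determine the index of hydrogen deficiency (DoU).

Degree of unsaturation = (number of rings) + (number of π bonds).
Ring closures in the SMILES: 0.
π bonds: none → 0 DoU from unsaturation.
Total DoU = 0 + 0 = 0.

0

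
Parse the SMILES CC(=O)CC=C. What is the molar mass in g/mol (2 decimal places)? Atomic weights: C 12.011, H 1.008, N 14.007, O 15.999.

84.12 g/mol

First, the molecular formula is C5H8O (counting implicit H from valence).
  C: 5 × 12.011 = 60.055
  H: 8 × 1.008 = 8.064
  O: 1 × 15.999 = 15.999
Sum: 5×12.011 + 8×1.008 + 1×15.999 = 84.118 → 84.12 g/mol.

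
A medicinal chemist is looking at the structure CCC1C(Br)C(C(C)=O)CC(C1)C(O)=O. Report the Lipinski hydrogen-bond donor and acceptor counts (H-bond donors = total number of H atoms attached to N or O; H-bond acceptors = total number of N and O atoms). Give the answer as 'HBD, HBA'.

Donors: find every N or O and count the H atoms it carries.
  atom 9 (O): bond orders sum to 2 → 0 H
  atom 14 (O): bond orders sum to 1 → 1 H
  atom 15 (O): bond orders sum to 2 → 0 H
Lipinski HBD = 1.
Acceptors: N atoms = 0, O atoms = 3 → HBA = 3.

1, 3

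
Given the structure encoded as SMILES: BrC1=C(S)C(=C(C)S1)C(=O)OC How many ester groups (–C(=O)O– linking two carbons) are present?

The ester motif appears at heavy-atom position 9 in the SMILES.
Other groups present: 1 thiol.
Ester count: 1.

1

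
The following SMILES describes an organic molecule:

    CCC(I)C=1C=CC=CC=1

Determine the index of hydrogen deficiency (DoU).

4

Degree of unsaturation = (number of rings) + (number of π bonds).
Ring closures in the SMILES: 1.
π bonds: 3 double bonds (each 1 DoU) → 3 DoU from unsaturation.
Total DoU = 1 + 3 = 4.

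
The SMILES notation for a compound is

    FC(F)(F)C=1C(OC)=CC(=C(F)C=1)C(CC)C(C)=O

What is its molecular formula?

Walk through each heavy atom and fill implicit hydrogens from standard valence (C 4, N 3, O 2, S 2, halogen 1):
  atom 1: F (halogen, monovalent) → 0 H
  atom 2: C, bond orders sum to 4 (valence 4) → 0 H
  atom 3: F (halogen, monovalent) → 0 H
  atom 4: F (halogen, monovalent) → 0 H
  atom 5: C, bond orders sum to 4 (valence 4) → 0 H
  atom 6: C, bond orders sum to 4 (valence 4) → 0 H
  atom 7: O, bond orders sum to 2 (valence 2) → 0 H
  atom 8: C, bond orders sum to 1 (valence 4) → 3 H
  atom 9: C, bond orders sum to 3 (valence 4) → 1 H
  atom 10: C, bond orders sum to 4 (valence 4) → 0 H
  atom 11: C, bond orders sum to 4 (valence 4) → 0 H
  atom 12: F (halogen, monovalent) → 0 H
  atom 13: C, bond orders sum to 3 (valence 4) → 1 H
  atom 14: C, bond orders sum to 3 (valence 4) → 1 H
  atom 15: C, bond orders sum to 2 (valence 4) → 2 H
  atom 16: C, bond orders sum to 1 (valence 4) → 3 H
  atom 17: C, bond orders sum to 4 (valence 4) → 0 H
  atom 18: C, bond orders sum to 1 (valence 4) → 3 H
  atom 19: O, bond orders sum to 2 (valence 2) → 0 H
Totals → C:13, H:14, F:4, O:2.
In Hill order: C13H14F4O2.

C13H14F4O2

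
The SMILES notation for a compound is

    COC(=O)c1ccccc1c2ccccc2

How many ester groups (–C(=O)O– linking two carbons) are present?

The ester motif appears at heavy-atom position 3 in the SMILES.
Ester count: 1.

1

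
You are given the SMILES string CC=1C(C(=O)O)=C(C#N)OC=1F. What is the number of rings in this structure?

1

In SMILES, each pair of matching ring-closure digits denotes one ring-closing bond; the number of such bonds equals the number of independent rings.
Ring-closure bonds here: 1.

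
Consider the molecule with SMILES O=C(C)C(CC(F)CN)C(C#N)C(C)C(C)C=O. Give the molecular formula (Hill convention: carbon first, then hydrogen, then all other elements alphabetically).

C13H21FN2O2

Walk through each heavy atom and fill implicit hydrogens from standard valence (C 4, N 3, O 2, S 2, halogen 1):
  atom 1: O, bond orders sum to 2 (valence 2) → 0 H
  atom 2: C, bond orders sum to 4 (valence 4) → 0 H
  atom 3: C, bond orders sum to 1 (valence 4) → 3 H
  atom 4: C, bond orders sum to 3 (valence 4) → 1 H
  atom 5: C, bond orders sum to 2 (valence 4) → 2 H
  atom 6: C, bond orders sum to 3 (valence 4) → 1 H
  atom 7: F (halogen, monovalent) → 0 H
  atom 8: C, bond orders sum to 2 (valence 4) → 2 H
  atom 9: N, bond orders sum to 1 (valence 3) → 2 H
  atom 10: C, bond orders sum to 3 (valence 4) → 1 H
  atom 11: C, bond orders sum to 4 (valence 4) → 0 H
  atom 12: N, bond orders sum to 3 (valence 3) → 0 H
  atom 13: C, bond orders sum to 3 (valence 4) → 1 H
  atom 14: C, bond orders sum to 1 (valence 4) → 3 H
  atom 15: C, bond orders sum to 3 (valence 4) → 1 H
  atom 16: C, bond orders sum to 1 (valence 4) → 3 H
  atom 17: C, bond orders sum to 3 (valence 4) → 1 H
  atom 18: O, bond orders sum to 2 (valence 2) → 0 H
Totals → C:13, H:21, F:1, N:2, O:2.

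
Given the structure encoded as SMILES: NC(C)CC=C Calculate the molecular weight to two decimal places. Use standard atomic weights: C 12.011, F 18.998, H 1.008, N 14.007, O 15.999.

85.15 g/mol

First, the molecular formula is C5H11N (counting implicit H from valence).
  C: 5 × 12.011 = 60.055
  H: 11 × 1.008 = 11.088
  N: 1 × 14.007 = 14.007
Sum: 5×12.011 + 11×1.008 + 1×14.007 = 85.150 → 85.15 g/mol.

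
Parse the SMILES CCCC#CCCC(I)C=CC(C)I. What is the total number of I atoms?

2

Scan the SMILES for I atoms (remember two-letter symbols like Cl and Br are single atoms).
Iodine count: 2.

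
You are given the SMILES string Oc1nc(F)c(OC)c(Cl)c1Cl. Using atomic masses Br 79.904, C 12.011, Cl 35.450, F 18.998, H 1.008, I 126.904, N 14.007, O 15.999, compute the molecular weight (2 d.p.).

212.00 g/mol

First, the molecular formula is C6H4Cl2FNO2 (counting implicit H from valence).
  C: 6 × 12.011 = 72.066
  Cl: 2 × 35.450 = 70.900
  F: 1 × 18.998 = 18.998
  H: 4 × 1.008 = 4.032
  N: 1 × 14.007 = 14.007
  O: 2 × 15.999 = 31.998
Sum: 6×12.011 + 2×35.450 + 1×18.998 + 4×1.008 + 1×14.007 + 2×15.999 = 212.001 → 212.00 g/mol.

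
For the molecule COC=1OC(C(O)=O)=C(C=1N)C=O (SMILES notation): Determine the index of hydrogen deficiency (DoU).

Molecular formula: C7H7NO5.
DoU = (2C + 2 + N − H − X) / 2, where X is the halogen count and O/S are ignored.
    = (2·7 + 2 + 1 − 7 − 0) / 2 = 10 / 2 = 5.

5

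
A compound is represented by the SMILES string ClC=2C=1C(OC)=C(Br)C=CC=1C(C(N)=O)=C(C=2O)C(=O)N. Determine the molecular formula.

C13H10BrClN2O4

Walk through each heavy atom and fill implicit hydrogens from standard valence (C 4, N 3, O 2, S 2, halogen 1):
  atom 1: Cl (halogen, monovalent) → 0 H
  atom 2: C, bond orders sum to 4 (valence 4) → 0 H
  atom 3: C, bond orders sum to 4 (valence 4) → 0 H
  atom 4: C, bond orders sum to 4 (valence 4) → 0 H
  atom 5: O, bond orders sum to 2 (valence 2) → 0 H
  atom 6: C, bond orders sum to 1 (valence 4) → 3 H
  atom 7: C, bond orders sum to 4 (valence 4) → 0 H
  atom 8: Br (halogen, monovalent) → 0 H
  atom 9: C, bond orders sum to 3 (valence 4) → 1 H
  atom 10: C, bond orders sum to 3 (valence 4) → 1 H
  atom 11: C, bond orders sum to 4 (valence 4) → 0 H
  atom 12: C, bond orders sum to 4 (valence 4) → 0 H
  atom 13: C, bond orders sum to 4 (valence 4) → 0 H
  atom 14: N, bond orders sum to 1 (valence 3) → 2 H
  atom 15: O, bond orders sum to 2 (valence 2) → 0 H
  atom 16: C, bond orders sum to 4 (valence 4) → 0 H
  atom 17: C, bond orders sum to 4 (valence 4) → 0 H
  atom 18: O, bond orders sum to 1 (valence 2) → 1 H
  atom 19: C, bond orders sum to 4 (valence 4) → 0 H
  atom 20: O, bond orders sum to 2 (valence 2) → 0 H
  atom 21: N, bond orders sum to 1 (valence 3) → 2 H
Totals → C:13, H:10, Br:1, Cl:1, N:2, O:4.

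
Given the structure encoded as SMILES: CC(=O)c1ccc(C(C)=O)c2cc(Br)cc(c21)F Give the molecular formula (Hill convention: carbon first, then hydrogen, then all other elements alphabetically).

C14H10BrFO2

Walk through each heavy atom and fill implicit hydrogens from standard valence (C 4, N 3, O 2, S 2, halogen 1); for lowercase aromatic atoms, an aromatic c carries 1 H when it has two neighbours and 0 H with three, and aromatic n carries 0 H:
  atom 1: C, bond orders sum to 1 (valence 4) → 3 H
  atom 2: C, bond orders sum to 4 (valence 4) → 0 H
  atom 3: O, bond orders sum to 2 (valence 2) → 0 H
  atom 4: aromatic c, 3 neighbours → 0 H
  atom 5: aromatic c, 2 neighbours → 1 H
  atom 6: aromatic c, 2 neighbours → 1 H
  atom 7: aromatic c, 3 neighbours → 0 H
  atom 8: C, bond orders sum to 4 (valence 4) → 0 H
  atom 9: C, bond orders sum to 1 (valence 4) → 3 H
  atom 10: O, bond orders sum to 2 (valence 2) → 0 H
  atom 11: aromatic c, 3 neighbours → 0 H
  atom 12: aromatic c, 2 neighbours → 1 H
  atom 13: aromatic c, 3 neighbours → 0 H
  atom 14: Br (halogen, monovalent) → 0 H
  atom 15: aromatic c, 2 neighbours → 1 H
  atom 16: aromatic c, 3 neighbours → 0 H
  atom 17: aromatic c, 3 neighbours → 0 H
  atom 18: F (halogen, monovalent) → 0 H
Totals → C:14, H:10, Br:1, F:1, O:2.
In Hill order: C14H10BrFO2.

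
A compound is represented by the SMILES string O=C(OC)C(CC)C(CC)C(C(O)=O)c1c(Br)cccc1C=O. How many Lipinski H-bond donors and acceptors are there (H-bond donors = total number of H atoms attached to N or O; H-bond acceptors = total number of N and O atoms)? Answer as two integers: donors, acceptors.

Donors: find every N or O and count the H atoms it carries.
  atom 1 (O): bond orders sum to 2 → 0 H
  atom 3 (O): bond orders sum to 2 → 0 H
  atom 13 (O): bond orders sum to 1 → 1 H
  atom 14 (O): bond orders sum to 2 → 0 H
  atom 23 (O): bond orders sum to 2 → 0 H
Lipinski HBD = 1.
Acceptors: N atoms = 0, O atoms = 5 → HBA = 5.

1, 5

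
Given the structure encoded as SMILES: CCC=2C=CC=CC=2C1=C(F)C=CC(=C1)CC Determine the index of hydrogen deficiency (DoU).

8

Molecular formula: C16H17F.
DoU = (2C + 2 + N − H − X) / 2, where X is the halogen count and O/S are ignored.
    = (2·16 + 2 + 0 − 17 − 1) / 2 = 16 / 2 = 8.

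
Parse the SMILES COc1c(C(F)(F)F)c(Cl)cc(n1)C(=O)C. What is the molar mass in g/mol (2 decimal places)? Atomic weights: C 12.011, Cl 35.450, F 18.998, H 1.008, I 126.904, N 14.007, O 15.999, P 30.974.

253.60 g/mol

First, the molecular formula is C9H7ClF3NO2 (counting implicit H from valence).
  C: 9 × 12.011 = 108.099
  Cl: 1 × 35.450 = 35.450
  F: 3 × 18.998 = 56.994
  H: 7 × 1.008 = 7.056
  N: 1 × 14.007 = 14.007
  O: 2 × 15.999 = 31.998
Sum: 9×12.011 + 1×35.450 + 3×18.998 + 7×1.008 + 1×14.007 + 2×15.999 = 253.604 → 253.60 g/mol.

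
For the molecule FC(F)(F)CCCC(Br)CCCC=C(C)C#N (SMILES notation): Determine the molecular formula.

Walk through each heavy atom and fill implicit hydrogens from standard valence (C 4, N 3, O 2, S 2, halogen 1):
  atom 1: F (halogen, monovalent) → 0 H
  atom 2: C, bond orders sum to 4 (valence 4) → 0 H
  atom 3: F (halogen, monovalent) → 0 H
  atom 4: F (halogen, monovalent) → 0 H
  atom 5: C, bond orders sum to 2 (valence 4) → 2 H
  atom 6: C, bond orders sum to 2 (valence 4) → 2 H
  atom 7: C, bond orders sum to 2 (valence 4) → 2 H
  atom 8: C, bond orders sum to 3 (valence 4) → 1 H
  atom 9: Br (halogen, monovalent) → 0 H
  atom 10: C, bond orders sum to 2 (valence 4) → 2 H
  atom 11: C, bond orders sum to 2 (valence 4) → 2 H
  atom 12: C, bond orders sum to 2 (valence 4) → 2 H
  atom 13: C, bond orders sum to 3 (valence 4) → 1 H
  atom 14: C, bond orders sum to 4 (valence 4) → 0 H
  atom 15: C, bond orders sum to 1 (valence 4) → 3 H
  atom 16: C, bond orders sum to 4 (valence 4) → 0 H
  atom 17: N, bond orders sum to 3 (valence 3) → 0 H
Totals → C:12, H:17, Br:1, F:3, N:1.

C12H17BrF3N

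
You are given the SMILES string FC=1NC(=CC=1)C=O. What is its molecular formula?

C5H4FNO

Walk through each heavy atom and fill implicit hydrogens from standard valence (C 4, N 3, O 2, S 2, halogen 1):
  atom 1: F (halogen, monovalent) → 0 H
  atom 2: C, bond orders sum to 4 (valence 4) → 0 H
  atom 3: N, bond orders sum to 2 (valence 3) → 1 H
  atom 4: C, bond orders sum to 4 (valence 4) → 0 H
  atom 5: C, bond orders sum to 3 (valence 4) → 1 H
  atom 6: C, bond orders sum to 3 (valence 4) → 1 H
  atom 7: C, bond orders sum to 3 (valence 4) → 1 H
  atom 8: O, bond orders sum to 2 (valence 2) → 0 H
Totals → C:5, H:4, F:1, N:1, O:1.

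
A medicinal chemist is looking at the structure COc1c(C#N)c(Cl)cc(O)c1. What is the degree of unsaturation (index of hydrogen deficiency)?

6

Molecular formula: C8H6ClNO2.
DoU = (2C + 2 + N − H − X) / 2, where X is the halogen count and O/S are ignored.
    = (2·8 + 2 + 1 − 6 − 1) / 2 = 12 / 2 = 6.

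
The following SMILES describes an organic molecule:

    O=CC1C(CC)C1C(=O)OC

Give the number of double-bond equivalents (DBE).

Degree of unsaturation = (number of rings) + (number of π bonds).
Ring closures in the SMILES: 1.
π bonds: 2 double bonds (each 1 DoU) → 2 DoU from unsaturation.
Total DoU = 1 + 2 = 3.

3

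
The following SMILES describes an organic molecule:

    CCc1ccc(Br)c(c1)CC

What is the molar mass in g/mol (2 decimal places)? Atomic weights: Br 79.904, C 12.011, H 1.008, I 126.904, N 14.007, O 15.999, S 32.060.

First, the molecular formula is C10H13Br (counting implicit H from valence).
  Br: 1 × 79.904 = 79.904
  C: 10 × 12.011 = 120.110
  H: 13 × 1.008 = 13.104
Sum: 1×79.904 + 10×12.011 + 13×1.008 = 213.118 → 213.12 g/mol.

213.12 g/mol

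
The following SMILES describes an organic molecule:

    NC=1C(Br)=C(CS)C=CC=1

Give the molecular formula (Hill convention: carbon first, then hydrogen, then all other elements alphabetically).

Walk through each heavy atom and fill implicit hydrogens from standard valence (C 4, N 3, O 2, S 2, halogen 1):
  atom 1: N, bond orders sum to 1 (valence 3) → 2 H
  atom 2: C, bond orders sum to 4 (valence 4) → 0 H
  atom 3: C, bond orders sum to 4 (valence 4) → 0 H
  atom 4: Br (halogen, monovalent) → 0 H
  atom 5: C, bond orders sum to 4 (valence 4) → 0 H
  atom 6: C, bond orders sum to 2 (valence 4) → 2 H
  atom 7: S, bond orders sum to 1 (valence 2) → 1 H
  atom 8: C, bond orders sum to 3 (valence 4) → 1 H
  atom 9: C, bond orders sum to 3 (valence 4) → 1 H
  atom 10: C, bond orders sum to 3 (valence 4) → 1 H
Totals → C:7, H:8, Br:1, N:1, S:1.
In Hill order: C7H8BrNS.

C7H8BrNS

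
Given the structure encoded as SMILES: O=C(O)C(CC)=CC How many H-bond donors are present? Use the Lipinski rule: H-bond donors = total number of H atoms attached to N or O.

Donors: find every N or O and count the H atoms it carries.
  atom 1 (O): bond orders sum to 2 → 0 H
  atom 3 (O): bond orders sum to 1 → 1 H
Lipinski HBD = 1.

1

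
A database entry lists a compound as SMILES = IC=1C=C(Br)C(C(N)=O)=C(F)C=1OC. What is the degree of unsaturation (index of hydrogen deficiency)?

Molecular formula: C8H6BrFINO2.
DoU = (2C + 2 + N − H − X) / 2, where X is the halogen count and O/S are ignored.
    = (2·8 + 2 + 1 − 6 − 3) / 2 = 10 / 2 = 5.

5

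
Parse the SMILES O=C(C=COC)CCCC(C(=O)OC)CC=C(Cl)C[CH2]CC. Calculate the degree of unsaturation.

4

Molecular formula: C17H27ClO4.
DoU = (2C + 2 + N − H − X) / 2, where X is the halogen count and O/S are ignored.
    = (2·17 + 2 + 0 − 27 − 1) / 2 = 8 / 2 = 4.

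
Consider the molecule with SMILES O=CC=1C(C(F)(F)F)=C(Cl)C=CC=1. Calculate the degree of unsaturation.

5

Degree of unsaturation = (number of rings) + (number of π bonds).
Ring closures in the SMILES: 1.
π bonds: 4 double bonds (each 1 DoU) → 4 DoU from unsaturation.
Total DoU = 1 + 4 = 5.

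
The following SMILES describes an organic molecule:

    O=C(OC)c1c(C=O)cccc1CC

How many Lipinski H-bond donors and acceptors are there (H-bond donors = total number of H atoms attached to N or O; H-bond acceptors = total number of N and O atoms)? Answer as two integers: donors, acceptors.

0, 3

Donors: find every N or O and count the H atoms it carries.
  atom 1 (O): bond orders sum to 2 → 0 H
  atom 3 (O): bond orders sum to 2 → 0 H
  atom 8 (O): bond orders sum to 2 → 0 H
Lipinski HBD = 0.
Acceptors: N atoms = 0, O atoms = 3 → HBA = 3.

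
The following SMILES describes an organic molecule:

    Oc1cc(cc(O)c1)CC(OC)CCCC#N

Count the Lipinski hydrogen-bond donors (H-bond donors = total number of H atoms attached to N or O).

Donors: find every N or O and count the H atoms it carries.
  atom 1 (O): bond orders sum to 1 → 1 H
  atom 7 (O): bond orders sum to 1 → 1 H
  atom 11 (O): bond orders sum to 2 → 0 H
  atom 17 (N): bond orders sum to 3 → 0 H
Lipinski HBD = 2.

2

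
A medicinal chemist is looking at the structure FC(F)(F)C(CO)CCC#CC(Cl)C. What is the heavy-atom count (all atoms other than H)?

14

Every atom symbol written in the SMILES (organic subset) is one heavy atom; implicit H are not written.
Heavy atoms by element → C:9, Cl:1, F:3, O:1.
Total: 14.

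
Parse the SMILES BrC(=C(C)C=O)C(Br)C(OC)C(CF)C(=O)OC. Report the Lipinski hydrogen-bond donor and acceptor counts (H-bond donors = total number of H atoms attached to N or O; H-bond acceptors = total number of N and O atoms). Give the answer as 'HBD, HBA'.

Donors: find every N or O and count the H atoms it carries.
  atom 6 (O): bond orders sum to 2 → 0 H
  atom 10 (O): bond orders sum to 2 → 0 H
  atom 16 (O): bond orders sum to 2 → 0 H
  atom 17 (O): bond orders sum to 2 → 0 H
Lipinski HBD = 0.
Acceptors: N atoms = 0, O atoms = 4 → HBA = 4.

0, 4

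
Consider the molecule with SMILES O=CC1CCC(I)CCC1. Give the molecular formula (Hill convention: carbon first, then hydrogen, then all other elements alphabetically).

C8H13IO

Walk through each heavy atom and fill implicit hydrogens from standard valence (C 4, N 3, O 2, S 2, halogen 1):
  atom 1: O, bond orders sum to 2 (valence 2) → 0 H
  atom 2: C, bond orders sum to 3 (valence 4) → 1 H
  atom 3: C, bond orders sum to 3 (valence 4) → 1 H
  atom 4: C, bond orders sum to 2 (valence 4) → 2 H
  atom 5: C, bond orders sum to 2 (valence 4) → 2 H
  atom 6: C, bond orders sum to 3 (valence 4) → 1 H
  atom 7: I (halogen, monovalent) → 0 H
  atom 8: C, bond orders sum to 2 (valence 4) → 2 H
  atom 9: C, bond orders sum to 2 (valence 4) → 2 H
  atom 10: C, bond orders sum to 2 (valence 4) → 2 H
Totals → C:8, H:13, I:1, O:1.
In Hill order: C8H13IO.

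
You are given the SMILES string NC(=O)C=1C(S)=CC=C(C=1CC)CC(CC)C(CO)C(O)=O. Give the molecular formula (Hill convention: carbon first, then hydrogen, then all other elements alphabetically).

Walk through each heavy atom and fill implicit hydrogens from standard valence (C 4, N 3, O 2, S 2, halogen 1):
  atom 1: N, bond orders sum to 1 (valence 3) → 2 H
  atom 2: C, bond orders sum to 4 (valence 4) → 0 H
  atom 3: O, bond orders sum to 2 (valence 2) → 0 H
  atom 4: C, bond orders sum to 4 (valence 4) → 0 H
  atom 5: C, bond orders sum to 4 (valence 4) → 0 H
  atom 6: S, bond orders sum to 1 (valence 2) → 1 H
  atom 7: C, bond orders sum to 3 (valence 4) → 1 H
  atom 8: C, bond orders sum to 3 (valence 4) → 1 H
  atom 9: C, bond orders sum to 4 (valence 4) → 0 H
  atom 10: C, bond orders sum to 4 (valence 4) → 0 H
  atom 11: C, bond orders sum to 2 (valence 4) → 2 H
  atom 12: C, bond orders sum to 1 (valence 4) → 3 H
  atom 13: C, bond orders sum to 2 (valence 4) → 2 H
  atom 14: C, bond orders sum to 3 (valence 4) → 1 H
  atom 15: C, bond orders sum to 2 (valence 4) → 2 H
  atom 16: C, bond orders sum to 1 (valence 4) → 3 H
  atom 17: C, bond orders sum to 3 (valence 4) → 1 H
  atom 18: C, bond orders sum to 2 (valence 4) → 2 H
  atom 19: O, bond orders sum to 1 (valence 2) → 1 H
  atom 20: C, bond orders sum to 4 (valence 4) → 0 H
  atom 21: O, bond orders sum to 1 (valence 2) → 1 H
  atom 22: O, bond orders sum to 2 (valence 2) → 0 H
Totals → C:16, H:23, N:1, O:4, S:1.
In Hill order: C16H23NO4S.

C16H23NO4S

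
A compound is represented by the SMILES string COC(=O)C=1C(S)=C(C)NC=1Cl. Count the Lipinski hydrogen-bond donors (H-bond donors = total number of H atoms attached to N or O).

Donors: find every N or O and count the H atoms it carries.
  atom 2 (O): bond orders sum to 2 → 0 H
  atom 4 (O): bond orders sum to 2 → 0 H
  atom 10 (N): bond orders sum to 2 → 1 H
Lipinski HBD = 1.

1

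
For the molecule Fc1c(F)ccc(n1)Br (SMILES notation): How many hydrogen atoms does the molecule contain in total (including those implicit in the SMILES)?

2

Walk through each heavy atom and fill implicit hydrogens from standard valence (C 4, N 3, O 2, S 2, halogen 1); for lowercase aromatic atoms, an aromatic c carries 1 H when it has two neighbours and 0 H with three, and aromatic n carries 0 H:
  atom 1: F (halogen, monovalent) → 0 H
  atom 2: aromatic c, 3 neighbours → 0 H
  atom 3: aromatic c, 3 neighbours → 0 H
  atom 4: F (halogen, monovalent) → 0 H
  atom 5: aromatic c, 2 neighbours → 1 H
  atom 6: aromatic c, 2 neighbours → 1 H
  atom 7: aromatic c, 3 neighbours → 0 H
  atom 8: aromatic n, 2 neighbours → 0 H
  atom 9: Br (halogen, monovalent) → 0 H
Total hydrogens: 2.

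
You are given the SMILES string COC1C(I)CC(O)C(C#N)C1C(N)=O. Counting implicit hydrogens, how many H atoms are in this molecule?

13

Walk through each heavy atom and fill implicit hydrogens from standard valence (C 4, N 3, O 2, S 2, halogen 1):
  atom 1: C, bond orders sum to 1 (valence 4) → 3 H
  atom 2: O, bond orders sum to 2 (valence 2) → 0 H
  atom 3: C, bond orders sum to 3 (valence 4) → 1 H
  atom 4: C, bond orders sum to 3 (valence 4) → 1 H
  atom 5: I (halogen, monovalent) → 0 H
  atom 6: C, bond orders sum to 2 (valence 4) → 2 H
  atom 7: C, bond orders sum to 3 (valence 4) → 1 H
  atom 8: O, bond orders sum to 1 (valence 2) → 1 H
  atom 9: C, bond orders sum to 3 (valence 4) → 1 H
  atom 10: C, bond orders sum to 4 (valence 4) → 0 H
  atom 11: N, bond orders sum to 3 (valence 3) → 0 H
  atom 12: C, bond orders sum to 3 (valence 4) → 1 H
  atom 13: C, bond orders sum to 4 (valence 4) → 0 H
  atom 14: N, bond orders sum to 1 (valence 3) → 2 H
  atom 15: O, bond orders sum to 2 (valence 2) → 0 H
Total hydrogens: 13.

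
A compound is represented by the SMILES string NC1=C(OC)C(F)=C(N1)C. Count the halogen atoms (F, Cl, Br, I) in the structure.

1

Halogen atoms appear at heavy-atom position 7 (1×F).
Other groups present: 1 ether, 1 primary amine.
Halogen count: 1.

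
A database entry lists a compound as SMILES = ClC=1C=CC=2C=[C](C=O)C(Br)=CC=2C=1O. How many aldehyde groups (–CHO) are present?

The aldehyde motif appears at heavy-atom position 8 in the SMILES.
Other groups present: 1 hydroxyl.
Aldehyde count: 1.

1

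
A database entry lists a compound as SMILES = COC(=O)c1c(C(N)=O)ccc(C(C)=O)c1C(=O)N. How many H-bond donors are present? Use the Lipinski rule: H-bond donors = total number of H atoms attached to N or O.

4

Donors: find every N or O and count the H atoms it carries.
  atom 2 (O): bond orders sum to 2 → 0 H
  atom 4 (O): bond orders sum to 2 → 0 H
  atom 8 (N): bond orders sum to 1 → 2 H
  atom 9 (O): bond orders sum to 2 → 0 H
  atom 15 (O): bond orders sum to 2 → 0 H
  atom 18 (O): bond orders sum to 2 → 0 H
  atom 19 (N): bond orders sum to 1 → 2 H
Lipinski HBD = 4.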